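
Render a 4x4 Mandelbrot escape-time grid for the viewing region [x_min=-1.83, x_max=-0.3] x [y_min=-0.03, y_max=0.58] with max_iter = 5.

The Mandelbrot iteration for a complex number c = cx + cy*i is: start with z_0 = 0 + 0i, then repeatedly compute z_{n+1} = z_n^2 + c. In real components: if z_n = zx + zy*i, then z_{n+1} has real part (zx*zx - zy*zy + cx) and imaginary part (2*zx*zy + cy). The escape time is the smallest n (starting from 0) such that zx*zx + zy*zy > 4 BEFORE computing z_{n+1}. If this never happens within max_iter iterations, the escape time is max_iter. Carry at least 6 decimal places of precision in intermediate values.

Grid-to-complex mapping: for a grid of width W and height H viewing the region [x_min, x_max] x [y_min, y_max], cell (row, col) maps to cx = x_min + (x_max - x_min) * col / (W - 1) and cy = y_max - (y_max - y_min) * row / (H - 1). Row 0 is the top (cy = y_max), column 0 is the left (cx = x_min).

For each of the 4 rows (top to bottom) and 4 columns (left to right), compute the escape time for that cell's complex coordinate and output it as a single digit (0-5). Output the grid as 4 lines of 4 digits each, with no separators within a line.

(row=0, col=0): c = -1.8300 + 0.5800i → escape time 3
(row=0, col=1): c = -1.3200 + 0.5800i → escape time 3
(row=0, col=2): c = -0.8100 + 0.5800i → escape time 5
(row=0, col=3): c = -0.3000 + 0.5800i → escape time 5
(row=1, col=0): c = -1.8300 + 0.3767i → escape time 3
(row=1, col=1): c = -1.3200 + 0.3767i → escape time 5
(row=1, col=2): c = -0.8100 + 0.3767i → escape time 5
(row=1, col=3): c = -0.3000 + 0.3767i → escape time 5
(row=2, col=0): c = -1.8300 + 0.1733i → escape time 4
(row=2, col=1): c = -1.3200 + 0.1733i → escape time 5
(row=2, col=2): c = -0.8100 + 0.1733i → escape time 5
(row=2, col=3): c = -0.3000 + 0.1733i → escape time 5
(row=3, col=0): c = -1.8300 + -0.0300i → escape time 5
(row=3, col=1): c = -1.3200 + -0.0300i → escape time 5
(row=3, col=2): c = -0.8100 + -0.0300i → escape time 5
(row=3, col=3): c = -0.3000 + -0.0300i → escape time 5

Answer: 3355
3555
4555
5555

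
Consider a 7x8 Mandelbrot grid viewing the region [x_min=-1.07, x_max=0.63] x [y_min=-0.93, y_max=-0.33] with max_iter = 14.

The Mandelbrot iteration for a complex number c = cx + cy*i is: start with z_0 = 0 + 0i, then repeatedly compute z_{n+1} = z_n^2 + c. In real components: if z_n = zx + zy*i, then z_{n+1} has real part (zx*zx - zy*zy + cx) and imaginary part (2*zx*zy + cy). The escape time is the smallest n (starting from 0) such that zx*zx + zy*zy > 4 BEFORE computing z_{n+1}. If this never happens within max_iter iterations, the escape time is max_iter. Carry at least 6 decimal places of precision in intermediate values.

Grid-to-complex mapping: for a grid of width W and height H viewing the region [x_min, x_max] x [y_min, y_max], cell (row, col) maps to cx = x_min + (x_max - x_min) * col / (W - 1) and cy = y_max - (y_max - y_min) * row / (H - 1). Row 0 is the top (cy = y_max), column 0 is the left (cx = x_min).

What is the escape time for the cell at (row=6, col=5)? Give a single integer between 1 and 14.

z_0 = 0 + 0i, c = 0.3467 + -0.8443i
Iter 1: z = 0.3467 + -0.8443i, |z|^2 = 0.8330
Iter 2: z = -0.2460 + -1.4297i, |z|^2 = 2.1044
Iter 3: z = -1.6367 + -0.1410i, |z|^2 = 2.6988
Iter 4: z = 3.0057 + -0.3828i, |z|^2 = 9.1811
Escaped at iteration 4

Answer: 4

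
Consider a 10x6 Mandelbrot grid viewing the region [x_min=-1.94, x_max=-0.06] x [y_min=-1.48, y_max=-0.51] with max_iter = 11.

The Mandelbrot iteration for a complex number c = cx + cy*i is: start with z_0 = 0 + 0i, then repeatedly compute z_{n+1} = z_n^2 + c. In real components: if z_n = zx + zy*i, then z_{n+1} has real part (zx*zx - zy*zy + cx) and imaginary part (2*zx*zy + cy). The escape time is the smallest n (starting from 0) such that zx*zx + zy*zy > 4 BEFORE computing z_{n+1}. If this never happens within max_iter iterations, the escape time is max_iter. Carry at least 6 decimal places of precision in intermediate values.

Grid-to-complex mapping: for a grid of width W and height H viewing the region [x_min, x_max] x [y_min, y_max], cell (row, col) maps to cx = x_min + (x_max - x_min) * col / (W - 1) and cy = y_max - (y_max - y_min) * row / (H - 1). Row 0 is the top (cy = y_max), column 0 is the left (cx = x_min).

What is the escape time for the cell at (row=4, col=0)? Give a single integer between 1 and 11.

z_0 = 0 + 0i, c = -1.9400 + -1.2860i
Iter 1: z = -1.9400 + -1.2860i, |z|^2 = 5.4174
Escaped at iteration 1

Answer: 1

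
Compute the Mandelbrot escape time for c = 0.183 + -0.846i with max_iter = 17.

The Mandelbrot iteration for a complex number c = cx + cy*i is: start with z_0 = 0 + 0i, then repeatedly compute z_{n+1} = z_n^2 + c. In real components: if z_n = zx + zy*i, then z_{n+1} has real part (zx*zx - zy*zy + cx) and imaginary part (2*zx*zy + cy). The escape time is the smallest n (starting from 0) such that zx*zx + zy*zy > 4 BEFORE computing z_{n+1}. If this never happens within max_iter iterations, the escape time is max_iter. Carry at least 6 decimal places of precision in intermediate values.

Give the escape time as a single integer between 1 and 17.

z_0 = 0 + 0i, c = 0.1830 + -0.8460i
Iter 1: z = 0.1830 + -0.8460i, |z|^2 = 0.7492
Iter 2: z = -0.4992 + -1.1556i, |z|^2 = 1.5847
Iter 3: z = -0.9033 + 0.3078i, |z|^2 = 0.9107
Iter 4: z = 0.9041 + -1.4021i, |z|^2 = 2.7834
Iter 5: z = -0.9656 + -3.3814i, |z|^2 = 12.3662
Escaped at iteration 5

Answer: 5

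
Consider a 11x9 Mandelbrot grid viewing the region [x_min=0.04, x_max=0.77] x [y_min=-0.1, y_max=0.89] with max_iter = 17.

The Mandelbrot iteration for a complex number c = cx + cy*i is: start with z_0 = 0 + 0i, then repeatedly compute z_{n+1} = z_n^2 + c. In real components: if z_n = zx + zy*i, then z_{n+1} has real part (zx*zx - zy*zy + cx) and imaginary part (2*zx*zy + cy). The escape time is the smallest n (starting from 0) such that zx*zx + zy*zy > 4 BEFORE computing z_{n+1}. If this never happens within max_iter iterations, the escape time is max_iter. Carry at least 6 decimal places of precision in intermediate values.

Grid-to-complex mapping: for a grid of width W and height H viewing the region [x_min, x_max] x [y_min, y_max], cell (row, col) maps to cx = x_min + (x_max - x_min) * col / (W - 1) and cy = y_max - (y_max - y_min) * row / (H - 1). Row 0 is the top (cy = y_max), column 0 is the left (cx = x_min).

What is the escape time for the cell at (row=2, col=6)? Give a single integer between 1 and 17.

Answer: 4

Derivation:
z_0 = 0 + 0i, c = 0.4780 + 0.6425i
Iter 1: z = 0.4780 + 0.6425i, |z|^2 = 0.6413
Iter 2: z = 0.2937 + 1.2567i, |z|^2 = 1.6656
Iter 3: z = -1.0151 + 1.3806i, |z|^2 = 2.9367
Iter 4: z = -0.3977 + -2.1606i, |z|^2 = 4.8262
Escaped at iteration 4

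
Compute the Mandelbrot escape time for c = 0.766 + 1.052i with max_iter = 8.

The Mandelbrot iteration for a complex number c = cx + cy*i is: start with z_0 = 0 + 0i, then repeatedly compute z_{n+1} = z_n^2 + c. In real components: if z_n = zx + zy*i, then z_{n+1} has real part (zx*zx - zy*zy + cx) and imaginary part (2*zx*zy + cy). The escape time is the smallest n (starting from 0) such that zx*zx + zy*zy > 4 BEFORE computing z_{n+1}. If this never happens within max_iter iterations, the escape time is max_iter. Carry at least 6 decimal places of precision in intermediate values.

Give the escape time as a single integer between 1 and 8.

Answer: 2

Derivation:
z_0 = 0 + 0i, c = 0.7660 + 1.0520i
Iter 1: z = 0.7660 + 1.0520i, |z|^2 = 1.6935
Iter 2: z = 0.2461 + 2.6637i, |z|^2 = 7.1556
Escaped at iteration 2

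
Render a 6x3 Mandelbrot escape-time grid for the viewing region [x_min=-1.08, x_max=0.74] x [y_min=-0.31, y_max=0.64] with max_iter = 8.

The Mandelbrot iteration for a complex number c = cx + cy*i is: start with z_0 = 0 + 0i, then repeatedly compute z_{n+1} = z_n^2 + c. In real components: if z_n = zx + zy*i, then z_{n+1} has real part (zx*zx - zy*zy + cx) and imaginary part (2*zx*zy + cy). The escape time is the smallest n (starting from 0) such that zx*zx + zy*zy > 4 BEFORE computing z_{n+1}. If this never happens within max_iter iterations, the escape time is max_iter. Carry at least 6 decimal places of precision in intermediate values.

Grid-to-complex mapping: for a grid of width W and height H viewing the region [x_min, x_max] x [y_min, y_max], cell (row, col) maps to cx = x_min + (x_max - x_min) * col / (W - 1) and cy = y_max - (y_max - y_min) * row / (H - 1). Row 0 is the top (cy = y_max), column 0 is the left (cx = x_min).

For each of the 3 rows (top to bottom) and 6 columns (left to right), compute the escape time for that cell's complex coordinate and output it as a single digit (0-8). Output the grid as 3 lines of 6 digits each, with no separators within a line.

Answer: 468883
888883
888883

Derivation:
(row=0, col=0): c = -1.0800 + 0.6400i → escape time 4
(row=0, col=1): c = -0.7160 + 0.6400i → escape time 6
(row=0, col=2): c = -0.3520 + 0.6400i → escape time 8
(row=0, col=3): c = 0.0120 + 0.6400i → escape time 8
(row=0, col=4): c = 0.3760 + 0.6400i → escape time 8
(row=0, col=5): c = 0.7400 + 0.6400i → escape time 3
(row=1, col=0): c = -1.0800 + 0.1650i → escape time 8
(row=1, col=1): c = -0.7160 + 0.1650i → escape time 8
(row=1, col=2): c = -0.3520 + 0.1650i → escape time 8
(row=1, col=3): c = 0.0120 + 0.1650i → escape time 8
(row=1, col=4): c = 0.3760 + 0.1650i → escape time 8
(row=1, col=5): c = 0.7400 + 0.1650i → escape time 3
(row=2, col=0): c = -1.0800 + -0.3100i → escape time 8
(row=2, col=1): c = -0.7160 + -0.3100i → escape time 8
(row=2, col=2): c = -0.3520 + -0.3100i → escape time 8
(row=2, col=3): c = 0.0120 + -0.3100i → escape time 8
(row=2, col=4): c = 0.3760 + -0.3100i → escape time 8
(row=2, col=5): c = 0.7400 + -0.3100i → escape time 3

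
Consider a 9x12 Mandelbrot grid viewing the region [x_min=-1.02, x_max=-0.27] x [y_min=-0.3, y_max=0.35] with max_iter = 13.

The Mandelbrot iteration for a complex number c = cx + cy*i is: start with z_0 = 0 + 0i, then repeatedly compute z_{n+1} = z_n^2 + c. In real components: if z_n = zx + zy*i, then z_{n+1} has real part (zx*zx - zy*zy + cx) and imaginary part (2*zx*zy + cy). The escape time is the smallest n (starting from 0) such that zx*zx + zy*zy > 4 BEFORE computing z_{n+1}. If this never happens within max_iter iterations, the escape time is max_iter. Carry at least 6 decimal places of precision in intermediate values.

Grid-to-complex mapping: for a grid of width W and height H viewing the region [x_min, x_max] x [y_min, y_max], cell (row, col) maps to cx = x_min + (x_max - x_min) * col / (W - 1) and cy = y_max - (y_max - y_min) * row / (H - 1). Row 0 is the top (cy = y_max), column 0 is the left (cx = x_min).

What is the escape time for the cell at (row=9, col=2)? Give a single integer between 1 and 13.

Answer: 13

Derivation:
z_0 = 0 + 0i, c = -0.8325 + -0.1818i
Iter 1: z = -0.8325 + -0.1818i, |z|^2 = 0.7261
Iter 2: z = -0.1725 + 0.1209i, |z|^2 = 0.0444
Iter 3: z = -0.8174 + -0.2235i, |z|^2 = 0.7180
Iter 4: z = -0.2144 + 0.1836i, |z|^2 = 0.0797
Iter 5: z = -0.8202 + -0.2605i, |z|^2 = 0.7407
Iter 6: z = -0.2276 + 0.2456i, |z|^2 = 0.1121
Iter 7: z = -0.8410 + -0.2936i, |z|^2 = 0.7935
Iter 8: z = -0.2114 + 0.3120i, |z|^2 = 0.1420
Iter 9: z = -0.8852 + -0.3137i, |z|^2 = 0.8820
Iter 10: z = -0.1474 + 0.3736i, |z|^2 = 0.1613
Iter 11: z = -0.9504 + -0.2919i, |z|^2 = 0.9884
Iter 12: z = -0.0145 + 0.3731i, |z|^2 = 0.1394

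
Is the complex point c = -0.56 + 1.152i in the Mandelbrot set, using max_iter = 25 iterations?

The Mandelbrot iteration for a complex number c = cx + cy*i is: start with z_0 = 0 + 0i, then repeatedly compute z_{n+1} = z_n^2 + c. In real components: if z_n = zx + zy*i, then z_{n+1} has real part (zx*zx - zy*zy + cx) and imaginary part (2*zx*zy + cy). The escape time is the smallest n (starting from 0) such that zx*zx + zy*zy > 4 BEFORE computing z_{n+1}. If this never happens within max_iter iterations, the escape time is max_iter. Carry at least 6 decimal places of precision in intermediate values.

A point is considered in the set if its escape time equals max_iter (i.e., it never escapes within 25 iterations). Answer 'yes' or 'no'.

Answer: no

Derivation:
z_0 = 0 + 0i, c = -0.5600 + 1.1520i
Iter 1: z = -0.5600 + 1.1520i, |z|^2 = 1.6407
Iter 2: z = -1.5735 + -0.1382i, |z|^2 = 2.4950
Iter 3: z = 1.8968 + 1.5870i, |z|^2 = 6.1166
Escaped at iteration 3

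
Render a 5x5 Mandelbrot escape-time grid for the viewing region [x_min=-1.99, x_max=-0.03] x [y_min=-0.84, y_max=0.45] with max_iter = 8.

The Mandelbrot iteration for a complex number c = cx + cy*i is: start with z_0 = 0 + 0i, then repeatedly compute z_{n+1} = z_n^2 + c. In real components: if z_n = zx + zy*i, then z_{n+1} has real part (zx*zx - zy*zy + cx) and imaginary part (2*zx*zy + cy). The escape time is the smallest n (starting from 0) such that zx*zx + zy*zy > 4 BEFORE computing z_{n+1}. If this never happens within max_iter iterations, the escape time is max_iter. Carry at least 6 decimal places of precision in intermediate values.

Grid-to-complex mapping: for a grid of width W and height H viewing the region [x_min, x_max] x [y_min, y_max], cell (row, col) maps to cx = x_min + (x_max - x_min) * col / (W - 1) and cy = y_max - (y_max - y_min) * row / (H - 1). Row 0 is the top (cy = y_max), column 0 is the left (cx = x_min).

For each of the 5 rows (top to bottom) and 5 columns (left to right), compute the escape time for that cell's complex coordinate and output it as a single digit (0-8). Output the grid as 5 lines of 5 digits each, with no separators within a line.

Answer: 13588
36888
25888
13588
13358

Derivation:
(row=0, col=0): c = -1.9900 + 0.4500i → escape time 1
(row=0, col=1): c = -1.5000 + 0.4500i → escape time 3
(row=0, col=2): c = -1.0100 + 0.4500i → escape time 5
(row=0, col=3): c = -0.5200 + 0.4500i → escape time 8
(row=0, col=4): c = -0.0300 + 0.4500i → escape time 8
(row=1, col=0): c = -1.9900 + 0.1275i → escape time 3
(row=1, col=1): c = -1.5000 + 0.1275i → escape time 6
(row=1, col=2): c = -1.0100 + 0.1275i → escape time 8
(row=1, col=3): c = -0.5200 + 0.1275i → escape time 8
(row=1, col=4): c = -0.0300 + 0.1275i → escape time 8
(row=2, col=0): c = -1.9900 + -0.1950i → escape time 2
(row=2, col=1): c = -1.5000 + -0.1950i → escape time 5
(row=2, col=2): c = -1.0100 + -0.1950i → escape time 8
(row=2, col=3): c = -0.5200 + -0.1950i → escape time 8
(row=2, col=4): c = -0.0300 + -0.1950i → escape time 8
(row=3, col=0): c = -1.9900 + -0.5175i → escape time 1
(row=3, col=1): c = -1.5000 + -0.5175i → escape time 3
(row=3, col=2): c = -1.0100 + -0.5175i → escape time 5
(row=3, col=3): c = -0.5200 + -0.5175i → escape time 8
(row=3, col=4): c = -0.0300 + -0.5175i → escape time 8
(row=4, col=0): c = -1.9900 + -0.8400i → escape time 1
(row=4, col=1): c = -1.5000 + -0.8400i → escape time 3
(row=4, col=2): c = -1.0100 + -0.8400i → escape time 3
(row=4, col=3): c = -0.5200 + -0.8400i → escape time 5
(row=4, col=4): c = -0.0300 + -0.8400i → escape time 8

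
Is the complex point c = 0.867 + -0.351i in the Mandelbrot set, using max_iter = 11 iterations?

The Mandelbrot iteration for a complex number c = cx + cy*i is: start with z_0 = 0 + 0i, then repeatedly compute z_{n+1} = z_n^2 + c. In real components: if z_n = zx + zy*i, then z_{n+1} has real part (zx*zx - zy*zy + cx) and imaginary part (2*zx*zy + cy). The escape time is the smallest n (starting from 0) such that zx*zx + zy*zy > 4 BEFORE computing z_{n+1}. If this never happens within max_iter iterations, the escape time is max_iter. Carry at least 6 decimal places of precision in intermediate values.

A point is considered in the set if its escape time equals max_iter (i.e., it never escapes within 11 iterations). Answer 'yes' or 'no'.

z_0 = 0 + 0i, c = 0.8670 + -0.3510i
Iter 1: z = 0.8670 + -0.3510i, |z|^2 = 0.8749
Iter 2: z = 1.4955 + -0.9596i, |z|^2 = 3.1574
Iter 3: z = 2.1826 + -3.2212i, |z|^2 = 15.1401
Escaped at iteration 3

Answer: no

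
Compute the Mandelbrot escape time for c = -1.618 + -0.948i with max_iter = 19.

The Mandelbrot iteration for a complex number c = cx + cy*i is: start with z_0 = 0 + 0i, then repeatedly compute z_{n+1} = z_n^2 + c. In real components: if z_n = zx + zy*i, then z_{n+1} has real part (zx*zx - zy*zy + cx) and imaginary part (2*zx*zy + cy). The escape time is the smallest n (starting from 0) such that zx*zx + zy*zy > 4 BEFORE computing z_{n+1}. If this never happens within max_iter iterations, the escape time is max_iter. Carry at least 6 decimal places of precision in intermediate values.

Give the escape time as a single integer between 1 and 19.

Answer: 2

Derivation:
z_0 = 0 + 0i, c = -1.6180 + -0.9480i
Iter 1: z = -1.6180 + -0.9480i, |z|^2 = 3.5166
Iter 2: z = 0.1012 + 2.1197i, |z|^2 = 4.5035
Escaped at iteration 2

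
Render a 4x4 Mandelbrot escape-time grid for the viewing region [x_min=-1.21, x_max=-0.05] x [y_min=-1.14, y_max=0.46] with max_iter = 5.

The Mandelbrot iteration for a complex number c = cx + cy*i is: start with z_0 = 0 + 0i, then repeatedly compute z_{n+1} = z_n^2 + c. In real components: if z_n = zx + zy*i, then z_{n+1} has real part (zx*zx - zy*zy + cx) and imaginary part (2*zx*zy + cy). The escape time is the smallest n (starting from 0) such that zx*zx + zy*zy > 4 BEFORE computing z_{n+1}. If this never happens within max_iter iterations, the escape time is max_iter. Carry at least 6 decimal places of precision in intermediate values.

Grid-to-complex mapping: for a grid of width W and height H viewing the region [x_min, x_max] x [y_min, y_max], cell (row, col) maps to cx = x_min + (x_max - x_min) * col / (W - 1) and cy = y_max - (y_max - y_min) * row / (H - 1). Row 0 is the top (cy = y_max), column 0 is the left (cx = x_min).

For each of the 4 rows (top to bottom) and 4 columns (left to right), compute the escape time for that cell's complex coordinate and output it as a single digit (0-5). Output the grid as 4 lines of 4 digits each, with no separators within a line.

(row=0, col=0): c = -1.2100 + 0.4600i → escape time 5
(row=0, col=1): c = -0.8233 + 0.4600i → escape time 5
(row=0, col=2): c = -0.4367 + 0.4600i → escape time 5
(row=0, col=3): c = -0.0500 + 0.4600i → escape time 5
(row=1, col=0): c = -1.2100 + -0.0733i → escape time 5
(row=1, col=1): c = -0.8233 + -0.0733i → escape time 5
(row=1, col=2): c = -0.4367 + -0.0733i → escape time 5
(row=1, col=3): c = -0.0500 + -0.0733i → escape time 5
(row=2, col=0): c = -1.2100 + -0.6067i → escape time 3
(row=2, col=1): c = -0.8233 + -0.6067i → escape time 5
(row=2, col=2): c = -0.4367 + -0.6067i → escape time 5
(row=2, col=3): c = -0.0500 + -0.6067i → escape time 5
(row=3, col=0): c = -1.2100 + -1.1400i → escape time 3
(row=3, col=1): c = -0.8233 + -1.1400i → escape time 3
(row=3, col=2): c = -0.4367 + -1.1400i → escape time 3
(row=3, col=3): c = -0.0500 + -1.1400i → escape time 4

Answer: 5555
5555
3555
3334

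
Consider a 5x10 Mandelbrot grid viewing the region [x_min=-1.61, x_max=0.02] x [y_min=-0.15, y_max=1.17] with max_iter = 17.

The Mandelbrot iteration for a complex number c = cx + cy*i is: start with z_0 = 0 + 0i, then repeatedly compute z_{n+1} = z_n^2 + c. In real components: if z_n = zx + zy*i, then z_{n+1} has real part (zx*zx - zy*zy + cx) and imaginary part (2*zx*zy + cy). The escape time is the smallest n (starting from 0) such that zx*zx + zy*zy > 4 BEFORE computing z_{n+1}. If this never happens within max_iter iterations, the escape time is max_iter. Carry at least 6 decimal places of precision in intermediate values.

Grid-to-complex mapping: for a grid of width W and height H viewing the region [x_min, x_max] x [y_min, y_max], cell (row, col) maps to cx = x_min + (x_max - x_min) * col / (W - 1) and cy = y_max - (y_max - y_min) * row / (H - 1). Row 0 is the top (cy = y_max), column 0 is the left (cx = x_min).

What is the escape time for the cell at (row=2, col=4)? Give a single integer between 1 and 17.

Answer: 9

Derivation:
z_0 = 0 + 0i, c = 0.0200 + 0.8767i
Iter 1: z = 0.0200 + 0.8767i, |z|^2 = 0.7689
Iter 2: z = -0.7481 + 0.9117i, |z|^2 = 1.3910
Iter 3: z = -0.2515 + -0.4875i, |z|^2 = 0.3010
Iter 4: z = -0.1544 + 1.1219i, |z|^2 = 1.2826
Iter 5: z = -1.2149 + 0.5301i, |z|^2 = 1.7570
Iter 6: z = 1.2149 + -0.4115i, |z|^2 = 1.6454
Iter 7: z = 1.3268 + -0.1231i, |z|^2 = 1.7755
Iter 8: z = 1.7652 + 0.5499i, |z|^2 = 3.4183
Iter 9: z = 2.8335 + 2.8181i, |z|^2 = 15.9706
Escaped at iteration 9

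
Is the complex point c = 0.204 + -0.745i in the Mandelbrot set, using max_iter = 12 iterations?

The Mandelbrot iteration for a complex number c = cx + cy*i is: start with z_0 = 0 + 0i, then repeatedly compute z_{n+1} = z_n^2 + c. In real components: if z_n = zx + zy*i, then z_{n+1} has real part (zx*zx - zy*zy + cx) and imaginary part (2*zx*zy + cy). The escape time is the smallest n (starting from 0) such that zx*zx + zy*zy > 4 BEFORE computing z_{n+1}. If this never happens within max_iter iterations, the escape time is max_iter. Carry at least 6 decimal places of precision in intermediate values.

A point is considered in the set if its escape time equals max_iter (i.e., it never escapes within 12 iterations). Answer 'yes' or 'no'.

z_0 = 0 + 0i, c = 0.2040 + -0.7450i
Iter 1: z = 0.2040 + -0.7450i, |z|^2 = 0.5966
Iter 2: z = -0.3094 + -1.0490i, |z|^2 = 1.1961
Iter 3: z = -0.8006 + -0.0959i, |z|^2 = 0.6501
Iter 4: z = 0.8357 + -0.5915i, |z|^2 = 1.0483
Iter 5: z = 0.5526 + -1.7336i, |z|^2 = 3.3109
Iter 6: z = -2.4961 + -2.6611i, |z|^2 = 13.3119
Escaped at iteration 6

Answer: no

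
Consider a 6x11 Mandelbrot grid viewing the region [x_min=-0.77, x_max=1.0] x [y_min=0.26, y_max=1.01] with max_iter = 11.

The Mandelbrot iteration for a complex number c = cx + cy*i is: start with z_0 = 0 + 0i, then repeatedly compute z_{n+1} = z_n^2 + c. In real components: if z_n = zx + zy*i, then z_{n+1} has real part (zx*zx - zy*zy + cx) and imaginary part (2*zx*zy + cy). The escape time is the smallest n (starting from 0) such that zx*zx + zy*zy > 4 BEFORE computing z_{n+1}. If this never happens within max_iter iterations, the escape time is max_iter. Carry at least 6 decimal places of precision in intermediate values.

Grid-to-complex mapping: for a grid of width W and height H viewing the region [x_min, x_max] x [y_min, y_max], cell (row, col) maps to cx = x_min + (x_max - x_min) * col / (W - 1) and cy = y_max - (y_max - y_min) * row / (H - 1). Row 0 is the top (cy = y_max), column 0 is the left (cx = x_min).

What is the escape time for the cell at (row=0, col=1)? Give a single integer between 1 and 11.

z_0 = 0 + 0i, c = -0.4160 + 1.0100i
Iter 1: z = -0.4160 + 1.0100i, |z|^2 = 1.1932
Iter 2: z = -1.2630 + 0.1697i, |z|^2 = 1.6241
Iter 3: z = 1.1505 + 0.5814i, |z|^2 = 1.6616
Iter 4: z = 0.5696 + 2.3477i, |z|^2 = 5.8363
Escaped at iteration 4

Answer: 4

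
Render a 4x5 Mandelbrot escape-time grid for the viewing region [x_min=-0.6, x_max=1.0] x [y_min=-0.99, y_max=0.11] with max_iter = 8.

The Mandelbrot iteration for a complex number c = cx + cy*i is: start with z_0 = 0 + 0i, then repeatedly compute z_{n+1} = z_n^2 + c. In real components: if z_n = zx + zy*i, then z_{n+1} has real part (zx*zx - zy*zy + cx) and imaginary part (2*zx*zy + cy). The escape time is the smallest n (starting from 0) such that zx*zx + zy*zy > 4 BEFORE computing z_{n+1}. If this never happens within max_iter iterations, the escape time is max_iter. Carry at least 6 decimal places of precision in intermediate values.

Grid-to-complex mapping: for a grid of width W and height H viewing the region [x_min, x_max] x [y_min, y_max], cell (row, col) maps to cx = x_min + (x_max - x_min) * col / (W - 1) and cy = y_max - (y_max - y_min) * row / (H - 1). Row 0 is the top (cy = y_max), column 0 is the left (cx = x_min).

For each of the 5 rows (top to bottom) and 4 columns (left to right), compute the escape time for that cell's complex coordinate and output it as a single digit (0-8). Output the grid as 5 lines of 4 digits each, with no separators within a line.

(row=0, col=0): c = -0.6000 + 0.1100i → escape time 8
(row=0, col=1): c = -0.0667 + 0.1100i → escape time 8
(row=0, col=2): c = 0.4667 + 0.1100i → escape time 5
(row=0, col=3): c = 1.0000 + 0.1100i → escape time 2
(row=1, col=0): c = -0.6000 + -0.1650i → escape time 8
(row=1, col=1): c = -0.0667 + -0.1650i → escape time 8
(row=1, col=2): c = 0.4667 + -0.1650i → escape time 6
(row=1, col=3): c = 1.0000 + -0.1650i → escape time 2
(row=2, col=0): c = -0.6000 + -0.4400i → escape time 8
(row=2, col=1): c = -0.0667 + -0.4400i → escape time 8
(row=2, col=2): c = 0.4667 + -0.4400i → escape time 6
(row=2, col=3): c = 1.0000 + -0.4400i → escape time 2
(row=3, col=0): c = -0.6000 + -0.7150i → escape time 7
(row=3, col=1): c = -0.0667 + -0.7150i → escape time 8
(row=3, col=2): c = 0.4667 + -0.7150i → escape time 4
(row=3, col=3): c = 1.0000 + -0.7150i → escape time 2
(row=4, col=0): c = -0.6000 + -0.9900i → escape time 4
(row=4, col=1): c = -0.0667 + -0.9900i → escape time 8
(row=4, col=2): c = 0.4667 + -0.9900i → escape time 3
(row=4, col=3): c = 1.0000 + -0.9900i → escape time 2

Answer: 8852
8862
8862
7842
4832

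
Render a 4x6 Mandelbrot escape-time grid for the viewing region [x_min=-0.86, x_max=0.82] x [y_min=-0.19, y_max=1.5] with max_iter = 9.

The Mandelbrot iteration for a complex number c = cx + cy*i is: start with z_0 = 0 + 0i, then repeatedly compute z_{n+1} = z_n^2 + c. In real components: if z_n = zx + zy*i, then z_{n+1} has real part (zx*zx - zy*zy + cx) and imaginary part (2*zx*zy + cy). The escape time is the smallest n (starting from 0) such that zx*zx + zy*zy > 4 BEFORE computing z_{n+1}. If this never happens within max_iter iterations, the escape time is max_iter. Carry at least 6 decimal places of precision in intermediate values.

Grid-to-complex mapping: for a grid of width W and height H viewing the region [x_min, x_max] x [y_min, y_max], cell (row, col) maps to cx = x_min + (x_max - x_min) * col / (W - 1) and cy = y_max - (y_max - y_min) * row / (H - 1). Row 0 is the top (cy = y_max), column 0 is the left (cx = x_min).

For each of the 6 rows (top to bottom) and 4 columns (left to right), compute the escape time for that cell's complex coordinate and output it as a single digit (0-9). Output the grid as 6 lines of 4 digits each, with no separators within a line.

(row=0, col=0): c = -0.8600 + 1.5000i → escape time 2
(row=0, col=1): c = -0.3000 + 1.5000i → escape time 2
(row=0, col=2): c = 0.2600 + 1.5000i → escape time 2
(row=0, col=3): c = 0.8200 + 1.5000i → escape time 2
(row=1, col=0): c = -0.8600 + 1.1620i → escape time 3
(row=1, col=1): c = -0.3000 + 1.1620i → escape time 4
(row=1, col=2): c = 0.2600 + 1.1620i → escape time 2
(row=1, col=3): c = 0.8200 + 1.1620i → escape time 2
(row=2, col=0): c = -0.8600 + 0.8240i → escape time 4
(row=2, col=1): c = -0.3000 + 0.8240i → escape time 9
(row=2, col=2): c = 0.2600 + 0.8240i → escape time 5
(row=2, col=3): c = 0.8200 + 0.8240i → escape time 2
(row=3, col=0): c = -0.8600 + 0.4860i → escape time 6
(row=3, col=1): c = -0.3000 + 0.4860i → escape time 9
(row=3, col=2): c = 0.2600 + 0.4860i → escape time 9
(row=3, col=3): c = 0.8200 + 0.4860i → escape time 3
(row=4, col=0): c = -0.8600 + 0.1480i → escape time 9
(row=4, col=1): c = -0.3000 + 0.1480i → escape time 9
(row=4, col=2): c = 0.2600 + 0.1480i → escape time 9
(row=4, col=3): c = 0.8200 + 0.1480i → escape time 3
(row=5, col=0): c = -0.8600 + -0.1900i → escape time 9
(row=5, col=1): c = -0.3000 + -0.1900i → escape time 9
(row=5, col=2): c = 0.2600 + -0.1900i → escape time 9
(row=5, col=3): c = 0.8200 + -0.1900i → escape time 3

Answer: 2222
3422
4952
6993
9993
9993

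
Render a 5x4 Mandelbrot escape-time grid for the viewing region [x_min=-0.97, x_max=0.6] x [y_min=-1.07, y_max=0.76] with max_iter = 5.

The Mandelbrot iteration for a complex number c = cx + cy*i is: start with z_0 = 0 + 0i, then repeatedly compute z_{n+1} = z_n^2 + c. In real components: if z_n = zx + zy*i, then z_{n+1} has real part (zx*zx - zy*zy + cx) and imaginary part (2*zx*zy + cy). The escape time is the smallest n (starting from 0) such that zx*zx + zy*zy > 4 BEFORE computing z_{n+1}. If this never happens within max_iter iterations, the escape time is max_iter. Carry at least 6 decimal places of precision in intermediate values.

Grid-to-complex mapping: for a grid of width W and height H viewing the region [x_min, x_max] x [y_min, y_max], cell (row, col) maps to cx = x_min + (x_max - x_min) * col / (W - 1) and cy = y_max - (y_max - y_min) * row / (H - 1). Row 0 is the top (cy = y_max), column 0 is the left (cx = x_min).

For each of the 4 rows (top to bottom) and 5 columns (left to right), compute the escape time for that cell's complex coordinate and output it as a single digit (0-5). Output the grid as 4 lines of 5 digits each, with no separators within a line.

(row=0, col=0): c = -0.9700 + 0.7600i → escape time 4
(row=0, col=1): c = -0.5775 + 0.7600i → escape time 5
(row=0, col=2): c = -0.1850 + 0.7600i → escape time 5
(row=0, col=3): c = 0.2075 + 0.7600i → escape time 5
(row=0, col=4): c = 0.6000 + 0.7600i → escape time 3
(row=1, col=0): c = -0.9700 + 0.1500i → escape time 5
(row=1, col=1): c = -0.5775 + 0.1500i → escape time 5
(row=1, col=2): c = -0.1850 + 0.1500i → escape time 5
(row=1, col=3): c = 0.2075 + 0.1500i → escape time 5
(row=1, col=4): c = 0.6000 + 0.1500i → escape time 4
(row=2, col=0): c = -0.9700 + -0.4600i → escape time 5
(row=2, col=1): c = -0.5775 + -0.4600i → escape time 5
(row=2, col=2): c = -0.1850 + -0.4600i → escape time 5
(row=2, col=3): c = 0.2075 + -0.4600i → escape time 5
(row=2, col=4): c = 0.6000 + -0.4600i → escape time 4
(row=3, col=0): c = -0.9700 + -1.0700i → escape time 3
(row=3, col=1): c = -0.5775 + -1.0700i → escape time 3
(row=3, col=2): c = -0.1850 + -1.0700i → escape time 5
(row=3, col=3): c = 0.2075 + -1.0700i → escape time 3
(row=3, col=4): c = 0.6000 + -1.0700i → escape time 2

Answer: 45553
55554
55554
33532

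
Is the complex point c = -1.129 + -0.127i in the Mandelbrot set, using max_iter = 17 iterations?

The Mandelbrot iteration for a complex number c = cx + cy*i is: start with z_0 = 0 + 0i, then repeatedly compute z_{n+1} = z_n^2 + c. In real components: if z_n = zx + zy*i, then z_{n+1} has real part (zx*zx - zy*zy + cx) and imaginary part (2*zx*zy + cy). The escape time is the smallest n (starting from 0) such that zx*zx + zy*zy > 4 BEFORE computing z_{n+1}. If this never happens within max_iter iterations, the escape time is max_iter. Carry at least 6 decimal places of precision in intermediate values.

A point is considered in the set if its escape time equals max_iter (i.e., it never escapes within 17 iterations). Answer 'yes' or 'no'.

Answer: yes

Derivation:
z_0 = 0 + 0i, c = -1.1290 + -0.1270i
Iter 1: z = -1.1290 + -0.1270i, |z|^2 = 1.2908
Iter 2: z = 0.1295 + 0.1598i, |z|^2 = 0.0423
Iter 3: z = -1.1378 + -0.0856i, |z|^2 = 1.3018
Iter 4: z = 0.1581 + 0.0678i, |z|^2 = 0.0296
Iter 5: z = -1.1086 + -0.1055i, |z|^2 = 1.2401
Iter 6: z = 0.0888 + 0.1070i, |z|^2 = 0.0193
Iter 7: z = -1.1326 + -0.1080i, |z|^2 = 1.2944
Iter 8: z = 0.1420 + 0.1176i, |z|^2 = 0.0340
Iter 9: z = -1.1227 + -0.0936i, |z|^2 = 1.2691
Iter 10: z = 0.1226 + 0.0831i, |z|^2 = 0.0219
Iter 11: z = -1.1209 + -0.1066i, |z|^2 = 1.2677
Iter 12: z = 0.1160 + 0.1120i, |z|^2 = 0.0260
Iter 13: z = -1.1281 + -0.1010i, |z|^2 = 1.2828
Iter 14: z = 0.1334 + 0.1009i, |z|^2 = 0.0280
Iter 15: z = -1.1214 + -0.1001i, |z|^2 = 1.2675
Iter 16: z = 0.1185 + 0.0975i, |z|^2 = 0.0235
Did not escape in 17 iterations → in set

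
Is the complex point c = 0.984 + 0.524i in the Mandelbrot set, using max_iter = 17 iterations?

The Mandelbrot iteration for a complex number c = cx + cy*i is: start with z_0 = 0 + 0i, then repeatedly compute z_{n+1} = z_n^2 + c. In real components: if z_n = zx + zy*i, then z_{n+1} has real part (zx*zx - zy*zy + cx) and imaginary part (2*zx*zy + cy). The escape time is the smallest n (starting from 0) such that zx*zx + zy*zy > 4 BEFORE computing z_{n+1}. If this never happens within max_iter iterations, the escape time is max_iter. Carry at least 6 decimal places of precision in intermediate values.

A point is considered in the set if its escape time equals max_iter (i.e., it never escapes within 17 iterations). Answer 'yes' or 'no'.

z_0 = 0 + 0i, c = 0.9840 + 0.5240i
Iter 1: z = 0.9840 + 0.5240i, |z|^2 = 1.2428
Iter 2: z = 1.6777 + 1.5552i, |z|^2 = 5.2334
Escaped at iteration 2

Answer: no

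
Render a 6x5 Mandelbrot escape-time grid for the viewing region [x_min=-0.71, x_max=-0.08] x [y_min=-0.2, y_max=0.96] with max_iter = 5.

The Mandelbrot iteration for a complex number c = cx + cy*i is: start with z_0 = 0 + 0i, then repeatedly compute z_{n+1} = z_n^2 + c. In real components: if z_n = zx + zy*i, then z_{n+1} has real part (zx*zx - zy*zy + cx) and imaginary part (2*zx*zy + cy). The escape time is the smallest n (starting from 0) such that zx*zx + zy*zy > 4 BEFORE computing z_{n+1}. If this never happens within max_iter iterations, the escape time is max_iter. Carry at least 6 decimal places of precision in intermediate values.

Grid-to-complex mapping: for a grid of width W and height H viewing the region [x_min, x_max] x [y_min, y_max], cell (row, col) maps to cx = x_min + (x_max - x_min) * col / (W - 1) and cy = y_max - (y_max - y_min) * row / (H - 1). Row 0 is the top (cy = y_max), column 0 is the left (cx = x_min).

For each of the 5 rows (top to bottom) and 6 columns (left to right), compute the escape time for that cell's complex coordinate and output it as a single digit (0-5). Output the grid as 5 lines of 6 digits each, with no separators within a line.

(row=0, col=0): c = -0.7100 + 0.9600i → escape time 4
(row=0, col=1): c = -0.5840 + 0.9600i → escape time 4
(row=0, col=2): c = -0.4580 + 0.9600i → escape time 4
(row=0, col=3): c = -0.3320 + 0.9600i → escape time 5
(row=0, col=4): c = -0.2060 + 0.9600i → escape time 5
(row=0, col=5): c = -0.0800 + 0.9600i → escape time 5
(row=1, col=0): c = -0.7100 + 0.6700i → escape time 5
(row=1, col=1): c = -0.5840 + 0.6700i → escape time 5
(row=1, col=2): c = -0.4580 + 0.6700i → escape time 5
(row=1, col=3): c = -0.3320 + 0.6700i → escape time 5
(row=1, col=4): c = -0.2060 + 0.6700i → escape time 5
(row=1, col=5): c = -0.0800 + 0.6700i → escape time 5
(row=2, col=0): c = -0.7100 + 0.3800i → escape time 5
(row=2, col=1): c = -0.5840 + 0.3800i → escape time 5
(row=2, col=2): c = -0.4580 + 0.3800i → escape time 5
(row=2, col=3): c = -0.3320 + 0.3800i → escape time 5
(row=2, col=4): c = -0.2060 + 0.3800i → escape time 5
(row=2, col=5): c = -0.0800 + 0.3800i → escape time 5
(row=3, col=0): c = -0.7100 + 0.0900i → escape time 5
(row=3, col=1): c = -0.5840 + 0.0900i → escape time 5
(row=3, col=2): c = -0.4580 + 0.0900i → escape time 5
(row=3, col=3): c = -0.3320 + 0.0900i → escape time 5
(row=3, col=4): c = -0.2060 + 0.0900i → escape time 5
(row=3, col=5): c = -0.0800 + 0.0900i → escape time 5
(row=4, col=0): c = -0.7100 + -0.2000i → escape time 5
(row=4, col=1): c = -0.5840 + -0.2000i → escape time 5
(row=4, col=2): c = -0.4580 + -0.2000i → escape time 5
(row=4, col=3): c = -0.3320 + -0.2000i → escape time 5
(row=4, col=4): c = -0.2060 + -0.2000i → escape time 5
(row=4, col=5): c = -0.0800 + -0.2000i → escape time 5

Answer: 444555
555555
555555
555555
555555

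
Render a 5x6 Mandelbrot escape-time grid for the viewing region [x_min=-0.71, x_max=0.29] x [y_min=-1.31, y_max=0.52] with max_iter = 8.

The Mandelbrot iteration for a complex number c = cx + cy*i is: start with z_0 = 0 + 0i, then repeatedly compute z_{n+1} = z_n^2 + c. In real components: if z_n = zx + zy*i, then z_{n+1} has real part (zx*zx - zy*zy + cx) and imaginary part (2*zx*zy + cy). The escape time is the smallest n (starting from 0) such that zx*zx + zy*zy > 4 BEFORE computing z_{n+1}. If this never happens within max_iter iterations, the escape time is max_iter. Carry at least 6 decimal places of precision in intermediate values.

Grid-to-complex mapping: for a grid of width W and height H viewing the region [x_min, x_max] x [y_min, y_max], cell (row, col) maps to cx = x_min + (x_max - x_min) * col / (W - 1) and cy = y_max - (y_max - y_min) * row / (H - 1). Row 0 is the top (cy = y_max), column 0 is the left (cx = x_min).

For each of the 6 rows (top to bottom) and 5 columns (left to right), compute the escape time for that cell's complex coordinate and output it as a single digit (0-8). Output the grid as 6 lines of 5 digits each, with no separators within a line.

Answer: 78888
88888
88888
68888
44764
33222

Derivation:
(row=0, col=0): c = -0.7100 + 0.5200i → escape time 7
(row=0, col=1): c = -0.4600 + 0.5200i → escape time 8
(row=0, col=2): c = -0.2100 + 0.5200i → escape time 8
(row=0, col=3): c = 0.0400 + 0.5200i → escape time 8
(row=0, col=4): c = 0.2900 + 0.5200i → escape time 8
(row=1, col=0): c = -0.7100 + 0.1540i → escape time 8
(row=1, col=1): c = -0.4600 + 0.1540i → escape time 8
(row=1, col=2): c = -0.2100 + 0.1540i → escape time 8
(row=1, col=3): c = 0.0400 + 0.1540i → escape time 8
(row=1, col=4): c = 0.2900 + 0.1540i → escape time 8
(row=2, col=0): c = -0.7100 + -0.2120i → escape time 8
(row=2, col=1): c = -0.4600 + -0.2120i → escape time 8
(row=2, col=2): c = -0.2100 + -0.2120i → escape time 8
(row=2, col=3): c = 0.0400 + -0.2120i → escape time 8
(row=2, col=4): c = 0.2900 + -0.2120i → escape time 8
(row=3, col=0): c = -0.7100 + -0.5780i → escape time 6
(row=3, col=1): c = -0.4600 + -0.5780i → escape time 8
(row=3, col=2): c = -0.2100 + -0.5780i → escape time 8
(row=3, col=3): c = 0.0400 + -0.5780i → escape time 8
(row=3, col=4): c = 0.2900 + -0.5780i → escape time 8
(row=4, col=0): c = -0.7100 + -0.9440i → escape time 4
(row=4, col=1): c = -0.4600 + -0.9440i → escape time 4
(row=4, col=2): c = -0.2100 + -0.9440i → escape time 7
(row=4, col=3): c = 0.0400 + -0.9440i → escape time 6
(row=4, col=4): c = 0.2900 + -0.9440i → escape time 4
(row=5, col=0): c = -0.7100 + -1.3100i → escape time 3
(row=5, col=1): c = -0.4600 + -1.3100i → escape time 3
(row=5, col=2): c = -0.2100 + -1.3100i → escape time 2
(row=5, col=3): c = 0.0400 + -1.3100i → escape time 2
(row=5, col=4): c = 0.2900 + -1.3100i → escape time 2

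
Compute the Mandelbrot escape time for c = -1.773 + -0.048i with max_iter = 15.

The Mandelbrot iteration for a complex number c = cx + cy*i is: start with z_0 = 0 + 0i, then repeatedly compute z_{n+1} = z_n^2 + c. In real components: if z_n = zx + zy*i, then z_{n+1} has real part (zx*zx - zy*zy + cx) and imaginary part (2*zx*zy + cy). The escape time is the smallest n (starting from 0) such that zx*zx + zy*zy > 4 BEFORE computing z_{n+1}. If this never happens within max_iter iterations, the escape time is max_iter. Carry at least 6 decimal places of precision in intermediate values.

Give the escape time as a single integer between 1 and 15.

z_0 = 0 + 0i, c = -1.7730 + -0.0480i
Iter 1: z = -1.7730 + -0.0480i, |z|^2 = 3.1458
Iter 2: z = 1.3682 + 0.1222i, |z|^2 = 1.8870
Iter 3: z = 0.0841 + 0.2864i, |z|^2 = 0.0891
Iter 4: z = -1.8480 + 0.0002i, |z|^2 = 3.4150
Iter 5: z = 1.6420 + -0.0487i, |z|^2 = 2.6984
Iter 6: z = 0.9207 + -0.2078i, |z|^2 = 0.8908
Iter 7: z = -0.9686 + -0.4306i, |z|^2 = 1.1235
Iter 8: z = -1.0203 + 0.7861i, |z|^2 = 1.6590
Iter 9: z = -1.3500 + -1.6522i, |z|^2 = 4.5522
Escaped at iteration 9

Answer: 9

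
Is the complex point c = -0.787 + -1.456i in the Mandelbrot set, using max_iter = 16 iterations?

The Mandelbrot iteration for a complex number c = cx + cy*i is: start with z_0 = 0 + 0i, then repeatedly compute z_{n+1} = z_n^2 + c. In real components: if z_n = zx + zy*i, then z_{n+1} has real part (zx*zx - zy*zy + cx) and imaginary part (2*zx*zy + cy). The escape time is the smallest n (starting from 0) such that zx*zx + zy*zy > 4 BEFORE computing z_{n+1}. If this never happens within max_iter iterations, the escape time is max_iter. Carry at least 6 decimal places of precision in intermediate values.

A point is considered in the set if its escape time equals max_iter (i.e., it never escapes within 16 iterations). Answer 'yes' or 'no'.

Answer: no

Derivation:
z_0 = 0 + 0i, c = -0.7870 + -1.4560i
Iter 1: z = -0.7870 + -1.4560i, |z|^2 = 2.7393
Iter 2: z = -2.2876 + 0.8357i, |z|^2 = 5.9314
Escaped at iteration 2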